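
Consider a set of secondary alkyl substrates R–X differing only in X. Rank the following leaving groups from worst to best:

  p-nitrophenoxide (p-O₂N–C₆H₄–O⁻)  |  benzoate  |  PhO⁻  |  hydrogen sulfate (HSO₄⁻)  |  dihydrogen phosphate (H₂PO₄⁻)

PhO⁻ < p-nitrophenoxide (p-O₂N–C₆H₄–O⁻) < benzoate < dihydrogen phosphate (H₂PO₄⁻) < hydrogen sulfate (HSO₄⁻)

hydrogen sulfate (HSO₄⁻): pKₐ(H₂SO₄) ≈ -3
dihydrogen phosphate (H₂PO₄⁻): pKₐ(H₃PO₄) ≈ 2.1
benzoate: pKₐ(C₆H₅COOH) ≈ 4.2
p-nitrophenoxide (p-O₂N–C₆H₄–O⁻): pKₐ(p-nitrophenol) ≈ 7.2
PhO⁻: pKₐ(C₆H₅OH (phenol)) ≈ 10
Reversing gives the worst-to-best order requested.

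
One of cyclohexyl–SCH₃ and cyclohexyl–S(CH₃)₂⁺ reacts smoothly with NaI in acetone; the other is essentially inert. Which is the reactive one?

From cyclohexyl–SCH₃ the departing group would be RS⁻ (pKₐ(RSH (a thiol)) ≈ 10.5). Moderately basic; rarely leaves without activation.
From cyclohexyl–S(CH₃)₂⁺ the leaving group is SR'₂ (pKₐ(R'₂SH⁺) ≈ -7). Neutral; leaves from a sulfonium salt (R–SR'₂⁺).
(In practice cyclohexyl–S(CH₃)₂⁺ is made from cyclohexyl–SCH₃ by S-methylation with CH₃I, allowing neutral dimethyl sulfide, rather than methanethiolate, to depart.)

cyclohexyl–S(CH₃)₂⁺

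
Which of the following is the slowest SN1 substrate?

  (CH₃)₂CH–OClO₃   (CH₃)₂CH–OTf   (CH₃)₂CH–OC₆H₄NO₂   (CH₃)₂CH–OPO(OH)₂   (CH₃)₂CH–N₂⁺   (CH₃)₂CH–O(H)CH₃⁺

With the same alkyl group throughout, only the leaving group differentiates the rates.
A good leaving group is a weak base: the lower the pKₐ of its conjugate acid, the more readily it departs.
(CH₃)₂CH–N₂⁺ loses N₂: no meaningful conjugate acid; N₂ departs as an exceptionally stable neutral molecule
(CH₃)₂CH–OTf loses OTf⁻: pKₐ(CF₃SO₃H (triflic acid)) ≈ -14
(CH₃)₂CH–OClO₃ loses ClO₄⁻: pKₐ(HClO₄) ≈ -10
(CH₃)₂CH–O(H)CH₃⁺ loses R'OH: pKₐ(R'OH₂⁺) ≈ -2.4
(CH₃)₂CH–OPO(OH)₂ loses H₂PO₄⁻: pKₐ(H₃PO₄) ≈ 2.1
(CH₃)₂CH–OC₆H₄NO₂ loses p-O₂N–C₆H₄–O⁻: pKₐ(p-nitrophenol) ≈ 7.2

(CH₃)₂CH–OC₆H₄NO₂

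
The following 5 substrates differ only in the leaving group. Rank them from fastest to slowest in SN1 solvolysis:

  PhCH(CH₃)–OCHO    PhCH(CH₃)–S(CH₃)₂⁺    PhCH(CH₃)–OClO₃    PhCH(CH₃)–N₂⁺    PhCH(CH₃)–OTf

The skeletons are identical, so relative rate is governed entirely by leaving-group ability.
The more stable X⁻ (or X) is on its own — i.e. the weaker a base it is — the better a leaving group it makes.
PhCH(CH₃)–N₂⁺ loses N₂: no meaningful conjugate acid; N₂ departs as an exceptionally stable neutral molecule
PhCH(CH₃)–OTf loses OTf⁻: pKₐ(CF₃SO₃H (triflic acid)) ≈ -14
PhCH(CH₃)–OClO₃ loses ClO₄⁻: pKₐ(HClO₄) ≈ -10
PhCH(CH₃)–S(CH₃)₂⁺ loses SR'₂: pKₐ(R'₂SH⁺) ≈ -7
PhCH(CH₃)–OCHO loses HCOO⁻: pKₐ(HCOOH) ≈ 3.8

PhCH(CH₃)–N₂⁺ > PhCH(CH₃)–OTf > PhCH(CH₃)–OClO₃ > PhCH(CH₃)–S(CH₃)₂⁺ > PhCH(CH₃)–OCHO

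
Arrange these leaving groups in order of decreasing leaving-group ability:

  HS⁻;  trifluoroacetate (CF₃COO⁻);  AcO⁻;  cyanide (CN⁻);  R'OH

R'OH > trifluoroacetate (CF₃COO⁻) > AcO⁻ > HS⁻ > cyanide (CN⁻)

Leaving-group ability tracks the stability of the departed species; conjugate-acid pKₐ is the usual yardstick (lower pKₐ → better LG).
R'OH: pKₐ(R'OH₂⁺) ≈ -2.4
trifluoroacetate (CF₃COO⁻): pKₐ(CF₃COOH) ≈ 0.2
AcO⁻: pKₐ(CH₃COOH) ≈ 4.8
HS⁻: pKₐ(H₂S) ≈ 7
cyanide (CN⁻): pKₐ(HCN) ≈ 9.2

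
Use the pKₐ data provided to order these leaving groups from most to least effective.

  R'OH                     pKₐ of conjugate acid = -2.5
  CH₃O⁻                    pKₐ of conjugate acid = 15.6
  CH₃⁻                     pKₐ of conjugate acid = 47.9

R'OH > CH₃O⁻ > CH₃⁻

Lower conjugate-acid pKₐ ⇒ weaker base ⇒ better leaving group.
Sorting by the given values: R'OH (-2.5), CH₃O⁻ (15.6), CH₃⁻ (47.9).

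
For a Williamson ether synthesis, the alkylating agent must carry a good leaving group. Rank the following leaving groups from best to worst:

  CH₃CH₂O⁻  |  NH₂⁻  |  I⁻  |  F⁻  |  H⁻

Rank by basicity of the departing species: weakest base leaves most easily.
I⁻: pKₐ(HI) ≈ -10
F⁻: pKₐ(HF) ≈ 3.2
CH₃CH₂O⁻: pKₐ(CH₃CH₂OH) ≈ 16
H⁻: pKₐ(H₂) ≈ 36
NH₂⁻: pKₐ(NH₃) ≈ 38

I⁻ > F⁻ > CH₃CH₂O⁻ > H⁻ > NH₂⁻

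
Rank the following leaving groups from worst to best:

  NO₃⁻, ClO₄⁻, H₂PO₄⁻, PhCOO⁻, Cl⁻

PhCOO⁻ < H₂PO₄⁻ < NO₃⁻ < Cl⁻ < ClO₄⁻

ClO₄⁻: pKₐ(HClO₄) ≈ -10
Cl⁻: pKₐ(HCl) ≈ -7
NO₃⁻: pKₐ(HNO₃) ≈ -1.3
H₂PO₄⁻: pKₐ(H₃PO₄) ≈ 2.1
PhCOO⁻: pKₐ(C₆H₅COOH) ≈ 4.2
The question asks for worst first, so the sequence is read in increasing leaving-group ability.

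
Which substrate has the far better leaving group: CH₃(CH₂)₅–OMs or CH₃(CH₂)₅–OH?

From CH₃(CH₂)₅–OH the departing group would be OH⁻ (pKₐ(H₂O) ≈ 15.7). Strong base; essentially never leaves without prior activation.
From CH₃(CH₂)₅–OMs the leaving group is OMs⁻ (pKₐ(CH₃SO₃H (MsOH)) ≈ -1.9). Resonance-delocalised alkanesulfonate.
(In practice CH₃(CH₂)₅–OMs is made from CH₃(CH₂)₅–OH by treatment with MsCl / Et₃N, converting the hydroxyl into a mesylate.)

CH₃(CH₂)₅–OMs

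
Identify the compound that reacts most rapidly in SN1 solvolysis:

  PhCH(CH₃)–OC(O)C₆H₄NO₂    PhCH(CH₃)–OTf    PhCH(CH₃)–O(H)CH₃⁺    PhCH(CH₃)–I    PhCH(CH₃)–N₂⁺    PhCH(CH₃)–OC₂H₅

PhCH(CH₃)–N₂⁺

Same R in every case — rank the leaving groups.
A good leaving group is a weak base: the lower the pKₐ of its conjugate acid, the more readily it departs.
PhCH(CH₃)–N₂⁺ loses N₂: no meaningful conjugate acid; N₂ departs as an exceptionally stable neutral molecule
PhCH(CH₃)–OTf loses OTf⁻: pKₐ(CF₃SO₃H (triflic acid)) ≈ -14
PhCH(CH₃)–I loses I⁻: pKₐ(HI) ≈ -10
PhCH(CH₃)–O(H)CH₃⁺ loses R'OH: pKₐ(R'OH₂⁺) ≈ -2.4
PhCH(CH₃)–OC(O)C₆H₄NO₂ loses p-O₂N–C₆H₄–COO⁻: pKₐ(p-nitrobenzoic acid) ≈ 3.4
PhCH(CH₃)–OC₂H₅ loses CH₃CH₂O⁻: pKₐ(CH₃CH₂OH) ≈ 16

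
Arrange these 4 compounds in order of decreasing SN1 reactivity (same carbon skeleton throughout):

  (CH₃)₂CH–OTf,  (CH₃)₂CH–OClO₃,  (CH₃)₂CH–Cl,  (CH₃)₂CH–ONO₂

(CH₃)₂CH–OTf > (CH₃)₂CH–OClO₃ > (CH₃)₂CH–Cl > (CH₃)₂CH–ONO₂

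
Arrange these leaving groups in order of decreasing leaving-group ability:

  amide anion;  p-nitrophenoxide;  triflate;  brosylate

triflate > brosylate > p-nitrophenoxide > amide anion

triflate: pKₐ(CF₃SO₃H (triflic acid)) ≈ -14 — charge spread over three oxygens and a CF₃ group; the premier leaving group in synthesis
brosylate: pKₐ(p-BrC₆H₄SO₃H) ≈ -2.8 — arenesulfonate with a p-bromo substituent
p-nitrophenoxide: pKₐ(p-nitrophenol) ≈ 7.2 — nitro group delocalises the charge; the classic chromogenic LG
amide anion: pKₐ(NH₃) ≈ 38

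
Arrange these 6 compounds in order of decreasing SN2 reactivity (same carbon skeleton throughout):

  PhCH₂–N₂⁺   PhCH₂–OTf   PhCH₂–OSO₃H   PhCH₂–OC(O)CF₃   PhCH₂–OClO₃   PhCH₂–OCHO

PhCH₂–N₂⁺ > PhCH₂–OTf > PhCH₂–OClO₃ > PhCH₂–OSO₃H > PhCH₂–OC(O)CF₃ > PhCH₂–OCHO

Same R in every case — rank the leaving groups.
The more stable X⁻ (or X) is on its own — i.e. the weaker a base it is — the better a leaving group it makes.
PhCH₂–N₂⁺ loses N₂: no meaningful conjugate acid; N₂ departs as an exceptionally stable neutral molecule
PhCH₂–OTf loses OTf⁻: pKₐ(CF₃SO₃H (triflic acid)) ≈ -14
PhCH₂–OClO₃ loses ClO₄⁻: pKₐ(HClO₄) ≈ -10
PhCH₂–OSO₃H loses HSO₄⁻: pKₐ(H₂SO₄) ≈ -3
PhCH₂–OC(O)CF₃ loses CF₃COO⁻: pKₐ(CF₃COOH) ≈ 0.2
PhCH₂–OCHO loses HCOO⁻: pKₐ(HCOOH) ≈ 3.8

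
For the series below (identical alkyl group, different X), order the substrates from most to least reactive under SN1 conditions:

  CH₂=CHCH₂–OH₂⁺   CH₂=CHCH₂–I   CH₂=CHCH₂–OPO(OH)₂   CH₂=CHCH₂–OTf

Identical carbon frameworks mean the comparison reduces to leaving-group quality.
The more stable X⁻ (or X) is on its own — i.e. the weaker a base it is — the better a leaving group it makes.
CH₂=CHCH₂–OTf loses OTf⁻: pKₐ(CF₃SO₃H (triflic acid)) ≈ -14
CH₂=CHCH₂–I loses I⁻: pKₐ(HI) ≈ -10
CH₂=CHCH₂–OH₂⁺ loses H₂O: pKₐ(H₃O⁺) ≈ -1.7
CH₂=CHCH₂–OPO(OH)₂ loses H₂PO₄⁻: pKₐ(H₃PO₄) ≈ 2.1

CH₂=CHCH₂–OTf > CH₂=CHCH₂–I > CH₂=CHCH₂–OH₂⁺ > CH₂=CHCH₂–OPO(OH)₂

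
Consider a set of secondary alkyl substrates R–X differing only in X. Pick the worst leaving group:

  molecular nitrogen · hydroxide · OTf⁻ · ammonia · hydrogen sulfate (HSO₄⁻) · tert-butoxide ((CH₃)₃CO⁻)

The more stable X⁻ (or X) is on its own — i.e. the weaker a base it is — the better a leaving group it makes.
molecular nitrogen: no meaningful conjugate acid; N₂ departs as an exceptionally stable neutral molecule
OTf⁻: pKₐ(CF₃SO₃H (triflic acid)) ≈ -14
hydrogen sulfate (HSO₄⁻): pKₐ(H₂SO₄) ≈ -3
ammonia: pKₐ(NH₄⁺) ≈ 9.2
hydroxide: pKₐ(H₂O) ≈ 15.7
tert-butoxide ((CH₃)₃CO⁻): pKₐ(t-BuOH) ≈ 18

tert-butoxide ((CH₃)₃CO⁻)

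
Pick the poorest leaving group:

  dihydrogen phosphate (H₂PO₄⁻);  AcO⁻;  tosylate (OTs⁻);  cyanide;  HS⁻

tosylate (OTs⁻): pKₐ(p-CH₃C₆H₄SO₃H (TsOH)) ≈ -2.8
dihydrogen phosphate (H₂PO₄⁻): pKₐ(H₃PO₄) ≈ 2.1
AcO⁻: pKₐ(CH₃COOH) ≈ 4.8
HS⁻: pKₐ(H₂S) ≈ 7
cyanide: pKₐ(HCN) ≈ 9.2

cyanide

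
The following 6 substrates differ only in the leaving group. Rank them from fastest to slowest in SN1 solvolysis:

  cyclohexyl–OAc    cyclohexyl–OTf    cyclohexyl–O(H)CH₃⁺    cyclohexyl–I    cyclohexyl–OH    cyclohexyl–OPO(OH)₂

cyclohexyl–OTf > cyclohexyl–I > cyclohexyl–O(H)CH₃⁺ > cyclohexyl–OPO(OH)₂ > cyclohexyl–OAc > cyclohexyl–OH

The skeletons are identical, so relative rate is governed entirely by leaving-group ability.
A good leaving group is a weak base: the lower the pKₐ of its conjugate acid, the more readily it departs.
cyclohexyl–OTf loses OTf⁻: pKₐ(CF₃SO₃H (triflic acid)) ≈ -14
cyclohexyl–I loses I⁻: pKₐ(HI) ≈ -10
cyclohexyl–O(H)CH₃⁺ loses R'OH: pKₐ(R'OH₂⁺) ≈ -2.4
cyclohexyl–OPO(OH)₂ loses H₂PO₄⁻: pKₐ(H₃PO₄) ≈ 2.1
cyclohexyl–OAc loses AcO⁻: pKₐ(CH₃COOH) ≈ 4.8
cyclohexyl–OH loses OH⁻: pKₐ(H₂O) ≈ 15.7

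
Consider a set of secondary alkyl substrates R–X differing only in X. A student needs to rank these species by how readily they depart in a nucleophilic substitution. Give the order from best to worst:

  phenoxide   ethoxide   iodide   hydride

iodide > phenoxide > ethoxide > hydride

iodide: pKₐ(HI) ≈ -10
phenoxide: pKₐ(C₆H₅OH (phenol)) ≈ 10
ethoxide: pKₐ(CH₃CH₂OH) ≈ 16
hydride: pKₐ(H₂) ≈ 36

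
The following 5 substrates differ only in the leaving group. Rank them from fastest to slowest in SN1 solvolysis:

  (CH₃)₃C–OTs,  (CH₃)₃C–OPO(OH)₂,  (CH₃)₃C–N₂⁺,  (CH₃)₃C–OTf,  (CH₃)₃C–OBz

Identical carbon frameworks mean the comparison reduces to leaving-group quality.
Rank by basicity of the departing species: weakest base leaves most easily.
(CH₃)₃C–N₂⁺ loses N₂: no meaningful conjugate acid; N₂ departs as an exceptionally stable neutral molecule
(CH₃)₃C–OTf loses OTf⁻: pKₐ(CF₃SO₃H (triflic acid)) ≈ -14
(CH₃)₃C–OTs loses OTs⁻: pKₐ(p-CH₃C₆H₄SO₃H (TsOH)) ≈ -2.8
(CH₃)₃C–OPO(OH)₂ loses H₂PO₄⁻: pKₐ(H₃PO₄) ≈ 2.1
(CH₃)₃C–OBz loses PhCOO⁻: pKₐ(C₆H₅COOH) ≈ 4.2

(CH₃)₃C–N₂⁺ > (CH₃)₃C–OTf > (CH₃)₃C–OTs > (CH₃)₃C–OPO(OH)₂ > (CH₃)₃C–OBz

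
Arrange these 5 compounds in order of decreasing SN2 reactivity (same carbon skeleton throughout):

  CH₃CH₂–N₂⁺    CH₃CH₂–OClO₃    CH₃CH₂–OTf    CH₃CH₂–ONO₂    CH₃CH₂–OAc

Identical carbon frameworks mean the comparison reduces to leaving-group quality.
A good leaving group is a weak base: the lower the pKₐ of its conjugate acid, the more readily it departs.
CH₃CH₂–N₂⁺ loses N₂: no meaningful conjugate acid; N₂ departs as an exceptionally stable neutral molecule
CH₃CH₂–OTf loses OTf⁻: pKₐ(CF₃SO₃H (triflic acid)) ≈ -14
CH₃CH₂–OClO₃ loses ClO₄⁻: pKₐ(HClO₄) ≈ -10
CH₃CH₂–ONO₂ loses NO₃⁻: pKₐ(HNO₃) ≈ -1.3
CH₃CH₂–OAc loses AcO⁻: pKₐ(CH₃COOH) ≈ 4.8

CH₃CH₂–N₂⁺ > CH₃CH₂–OTf > CH₃CH₂–OClO₃ > CH₃CH₂–ONO₂ > CH₃CH₂–OAc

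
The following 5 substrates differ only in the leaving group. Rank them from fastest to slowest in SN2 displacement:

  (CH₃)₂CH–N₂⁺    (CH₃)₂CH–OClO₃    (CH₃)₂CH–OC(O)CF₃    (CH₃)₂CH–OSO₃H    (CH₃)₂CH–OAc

(CH₃)₂CH–N₂⁺ > (CH₃)₂CH–OClO₃ > (CH₃)₂CH–OSO₃H > (CH₃)₂CH–OC(O)CF₃ > (CH₃)₂CH–OAc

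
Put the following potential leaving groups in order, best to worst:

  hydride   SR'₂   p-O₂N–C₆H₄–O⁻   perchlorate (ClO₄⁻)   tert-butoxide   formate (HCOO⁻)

A good leaving group is a weak base: the lower the pKₐ of its conjugate acid, the more readily it departs.
perchlorate (ClO₄⁻): pKₐ(HClO₄) ≈ -10
SR'₂: pKₐ(R'₂SH⁺) ≈ -7
formate (HCOO⁻): pKₐ(HCOOH) ≈ 3.8 — resonance-stabilised carboxylate
p-O₂N–C₆H₄–O⁻: pKₐ(p-nitrophenol) ≈ 7.2 — nitro group delocalises the charge; the classic chromogenic LG
tert-butoxide: pKₐ(t-BuOH) ≈ 18 — bulky, strongly basic alkoxide
hydride: pKₐ(H₂) ≈ 36 — extremely strong base; leaves only in special hydride-transfer contexts

perchlorate (ClO₄⁻) > SR'₂ > formate (HCOO⁻) > p-O₂N–C₆H₄–O⁻ > tert-butoxide > hydride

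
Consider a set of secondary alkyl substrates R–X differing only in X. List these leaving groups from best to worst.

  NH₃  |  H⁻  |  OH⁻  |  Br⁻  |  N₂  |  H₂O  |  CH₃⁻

The more stable X⁻ (or X) is on its own — i.e. the weaker a base it is — the better a leaving group it makes.
N₂: no meaningful conjugate acid; N₂ departs as an exceptionally stable neutral molecule
Br⁻: pKₐ(HBr) ≈ -9
H₂O: pKₐ(H₃O⁺) ≈ -1.7 — neutral; leaves from a protonated alcohol (R–OH₂⁺)
NH₃: pKₐ(NH₄⁺) ≈ 9.2 — neutral but moderately basic; leaves from R–NH₃⁺
OH⁻: pKₐ(H₂O) ≈ 15.7 — strong base; essentially never leaves without prior activation
H⁻: pKₐ(H₂) ≈ 36 — extremely strong base; leaves only in special hydride-transfer contexts
CH₃⁻: pKₐ(CH₄) ≈ 48 — unstabilised carbanion; the worst conceivable leaving group

N₂ > Br⁻ > H₂O > NH₃ > OH⁻ > H⁻ > CH₃⁻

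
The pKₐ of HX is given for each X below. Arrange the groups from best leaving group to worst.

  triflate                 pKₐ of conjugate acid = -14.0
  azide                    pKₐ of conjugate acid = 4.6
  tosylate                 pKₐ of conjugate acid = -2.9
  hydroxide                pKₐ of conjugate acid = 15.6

triflate > tosylate > azide > hydroxide

Lower conjugate-acid pKₐ ⇒ weaker base ⇒ better leaving group.
Sorting by the given values: triflate (-14.0), tosylate (-2.9), azide (4.6), hydroxide (15.6).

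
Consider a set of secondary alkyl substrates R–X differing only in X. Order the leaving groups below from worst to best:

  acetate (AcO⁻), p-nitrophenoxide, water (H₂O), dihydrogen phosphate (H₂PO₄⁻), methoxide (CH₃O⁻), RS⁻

methoxide (CH₃O⁻) < RS⁻ < p-nitrophenoxide < acetate (AcO⁻) < dihydrogen phosphate (H₂PO₄⁻) < water (H₂O)

water (H₂O): pKₐ(H₃O⁺) ≈ -1.7
dihydrogen phosphate (H₂PO₄⁻): pKₐ(H₃PO₄) ≈ 2.1
acetate (AcO⁻): pKₐ(CH₃COOH) ≈ 4.8
p-nitrophenoxide: pKₐ(p-nitrophenol) ≈ 7.2
RS⁻: pKₐ(RSH (a thiol)) ≈ 10.5
methoxide (CH₃O⁻): pKₐ(CH₃OH) ≈ 15.5
The question asks for worst first, so the sequence is read in increasing leaving-group ability.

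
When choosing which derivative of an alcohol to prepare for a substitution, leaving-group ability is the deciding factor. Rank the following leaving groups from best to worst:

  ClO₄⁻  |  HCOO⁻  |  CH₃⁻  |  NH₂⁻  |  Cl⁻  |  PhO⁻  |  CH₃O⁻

ClO₄⁻ > Cl⁻ > HCOO⁻ > PhO⁻ > CH₃O⁻ > NH₂⁻ > CH₃⁻

ClO₄⁻: pKₐ(HClO₄) ≈ -10
Cl⁻: pKₐ(HCl) ≈ -7
HCOO⁻: pKₐ(HCOOH) ≈ 3.8
PhO⁻: pKₐ(C₆H₅OH (phenol)) ≈ 10
CH₃O⁻: pKₐ(CH₃OH) ≈ 15.5
NH₂⁻: pKₐ(NH₃) ≈ 38
CH₃⁻: pKₐ(CH₄) ≈ 48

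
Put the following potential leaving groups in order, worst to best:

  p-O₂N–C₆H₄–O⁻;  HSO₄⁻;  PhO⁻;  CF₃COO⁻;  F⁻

HSO₄⁻: pKₐ(H₂SO₄) ≈ -3
CF₃COO⁻: pKₐ(CF₃COOH) ≈ 0.2
F⁻: pKₐ(HF) ≈ 3.2
p-O₂N–C₆H₄–O⁻: pKₐ(p-nitrophenol) ≈ 7.2
PhO⁻: pKₐ(C₆H₅OH (phenol)) ≈ 10
Reversing gives the worst-to-best order requested.

PhO⁻ < p-O₂N–C₆H₄–O⁻ < F⁻ < CF₃COO⁻ < HSO₄⁻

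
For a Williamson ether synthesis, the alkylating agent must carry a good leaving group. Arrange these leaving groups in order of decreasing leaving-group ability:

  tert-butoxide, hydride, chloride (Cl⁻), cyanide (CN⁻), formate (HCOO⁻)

chloride (Cl⁻) > formate (HCOO⁻) > cyanide (CN⁻) > tert-butoxide > hydride

chloride (Cl⁻): pKₐ(HCl) ≈ -7 — moderately weak base
formate (HCOO⁻): pKₐ(HCOOH) ≈ 3.8 — resonance-stabilised carboxylate
cyanide (CN⁻): pKₐ(HCN) ≈ 9.2 — sp carbon stabilises the charge somewhat, but still a poor LG
tert-butoxide: pKₐ(t-BuOH) ≈ 18
hydride: pKₐ(H₂) ≈ 36 — extremely strong base; leaves only in special hydride-transfer contexts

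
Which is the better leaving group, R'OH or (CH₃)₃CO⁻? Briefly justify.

R'OH

R'OH is the better leaving group.
pKₐ(R'OH₂⁺) ≈ -2.4 versus pKₐ(t-BuOH) ≈ 18: R'OH is the much weaker base.
Neutral; leaves from a protonated ether (an oxonium ion, R–O(H)R'⁺).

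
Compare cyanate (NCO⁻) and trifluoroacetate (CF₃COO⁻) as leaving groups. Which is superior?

trifluoroacetate (CF₃COO⁻) is the better leaving group.
pKₐ(CF₃COOH) ≈ 0.2 versus pKₐ(HOCN) ≈ 3.5: trifluoroacetate (CF₃COO⁻) is the much weaker base.
Strongly electron-withdrawing CF₃ stabilises the carboxylate.

trifluoroacetate (CF₃COO⁻)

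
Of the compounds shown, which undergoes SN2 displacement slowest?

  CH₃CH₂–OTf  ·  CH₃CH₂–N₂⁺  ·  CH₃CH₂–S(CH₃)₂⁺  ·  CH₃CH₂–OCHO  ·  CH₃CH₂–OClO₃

CH₃CH₂–OCHO

The skeletons are identical, so relative rate is governed entirely by leaving-group ability.
A good leaving group is a weak base: the lower the pKₐ of its conjugate acid, the more readily it departs.
CH₃CH₂–N₂⁺ loses N₂: no meaningful conjugate acid; N₂ departs as an exceptionally stable neutral molecule
CH₃CH₂–OTf loses OTf⁻: pKₐ(CF₃SO₃H (triflic acid)) ≈ -14
CH₃CH₂–OClO₃ loses ClO₄⁻: pKₐ(HClO₄) ≈ -10
CH₃CH₂–S(CH₃)₂⁺ loses SR'₂: pKₐ(R'₂SH⁺) ≈ -7
CH₃CH₂–OCHO loses HCOO⁻: pKₐ(HCOOH) ≈ 3.8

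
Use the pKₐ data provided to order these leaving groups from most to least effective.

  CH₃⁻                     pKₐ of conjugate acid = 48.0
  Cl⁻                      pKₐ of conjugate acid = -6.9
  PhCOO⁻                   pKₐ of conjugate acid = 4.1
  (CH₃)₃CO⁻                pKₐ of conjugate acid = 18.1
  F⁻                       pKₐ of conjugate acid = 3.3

Cl⁻ > F⁻ > PhCOO⁻ > (CH₃)₃CO⁻ > CH₃⁻

Lower conjugate-acid pKₐ ⇒ weaker base ⇒ better leaving group.
Sorting by the given values: Cl⁻ (-6.9), F⁻ (3.3), PhCOO⁻ (4.1), (CH₃)₃CO⁻ (18.1), CH₃⁻ (48.0).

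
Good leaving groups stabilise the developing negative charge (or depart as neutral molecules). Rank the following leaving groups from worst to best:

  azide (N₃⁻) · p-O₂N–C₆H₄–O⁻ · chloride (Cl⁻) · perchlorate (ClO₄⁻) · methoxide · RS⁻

Leaving-group ability tracks the stability of the departed species; conjugate-acid pKₐ is the usual yardstick (lower pKₐ → better LG).
perchlorate (ClO₄⁻): pKₐ(HClO₄) ≈ -10 — extremely weak base; rarely used for safety reasons
chloride (Cl⁻): pKₐ(HCl) ≈ -7
azide (N₃⁻): pKₐ(HN₃) ≈ 4.7
p-O₂N–C₆H₄–O⁻: pKₐ(p-nitrophenol) ≈ 7.2 — nitro group delocalises the charge; the classic chromogenic LG
RS⁻: pKₐ(RSH (a thiol)) ≈ 10.5 — moderately basic; rarely leaves without activation
methoxide: pKₐ(CH₃OH) ≈ 15.5 — strong base; alkoxides do not leave unassisted
Reversing gives the worst-to-best order requested.

methoxide < RS⁻ < p-O₂N–C₆H₄–O⁻ < azide (N₃⁻) < chloride (Cl⁻) < perchlorate (ClO₄⁻)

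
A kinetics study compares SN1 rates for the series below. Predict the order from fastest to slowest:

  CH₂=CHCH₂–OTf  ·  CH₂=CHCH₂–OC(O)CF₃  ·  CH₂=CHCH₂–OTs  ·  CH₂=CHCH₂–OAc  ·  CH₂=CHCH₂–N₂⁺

CH₂=CHCH₂–N₂⁺ > CH₂=CHCH₂–OTf > CH₂=CHCH₂–OTs > CH₂=CHCH₂–OC(O)CF₃ > CH₂=CHCH₂–OAc

Identical carbon frameworks mean the comparison reduces to leaving-group quality.
Leaving-group ability tracks the stability of the departed species; conjugate-acid pKₐ is the usual yardstick (lower pKₐ → better LG).
CH₂=CHCH₂–N₂⁺ loses N₂: no meaningful conjugate acid; N₂ departs as an exceptionally stable neutral molecule
CH₂=CHCH₂–OTf loses OTf⁻: pKₐ(CF₃SO₃H (triflic acid)) ≈ -14
CH₂=CHCH₂–OTs loses OTs⁻: pKₐ(p-CH₃C₆H₄SO₃H (TsOH)) ≈ -2.8
CH₂=CHCH₂–OC(O)CF₃ loses CF₃COO⁻: pKₐ(CF₃COOH) ≈ 0.2
CH₂=CHCH₂–OAc loses AcO⁻: pKₐ(CH₃COOH) ≈ 4.8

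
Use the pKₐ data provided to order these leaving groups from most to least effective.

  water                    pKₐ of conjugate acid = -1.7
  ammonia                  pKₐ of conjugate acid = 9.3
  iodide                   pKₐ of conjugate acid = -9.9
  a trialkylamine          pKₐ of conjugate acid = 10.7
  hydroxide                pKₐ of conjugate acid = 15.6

iodide > water > ammonia > a trialkylamine > hydroxide

Lower conjugate-acid pKₐ ⇒ weaker base ⇒ better leaving group.
Sorting by the given values: iodide (-9.9), water (-1.7), ammonia (9.3), a trialkylamine (10.7), hydroxide (15.6).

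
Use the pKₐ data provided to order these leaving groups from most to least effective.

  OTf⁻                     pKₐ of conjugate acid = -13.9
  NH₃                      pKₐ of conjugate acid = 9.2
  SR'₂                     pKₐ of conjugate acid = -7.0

Lower conjugate-acid pKₐ ⇒ weaker base ⇒ better leaving group.
Sorting by the given values: OTf⁻ (-13.9), SR'₂ (-7.0), NH₃ (9.2).

OTf⁻ > SR'₂ > NH₃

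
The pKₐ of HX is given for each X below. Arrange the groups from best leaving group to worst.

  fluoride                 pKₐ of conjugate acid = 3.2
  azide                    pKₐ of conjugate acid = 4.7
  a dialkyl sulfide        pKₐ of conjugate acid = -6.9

Lower conjugate-acid pKₐ ⇒ weaker base ⇒ better leaving group.
Sorting by the given values: a dialkyl sulfide (-6.9), fluoride (3.2), azide (4.7).

a dialkyl sulfide > fluoride > azide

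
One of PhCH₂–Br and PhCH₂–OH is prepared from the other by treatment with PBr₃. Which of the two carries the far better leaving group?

PhCH₂–Br

From PhCH₂–OH the departing group would be OH⁻ (pKₐ(H₂O) ≈ 15.7). Strong base; essentially never leaves without prior activation.
From PhCH₂–Br the leaving group is Br⁻ (pKₐ(HBr) ≈ -9). Weak base; good leaving group.
Treatment with PBr₃ works by replacing the hydroxyl with bromide, making PhCH₂–Br enormously more reactive.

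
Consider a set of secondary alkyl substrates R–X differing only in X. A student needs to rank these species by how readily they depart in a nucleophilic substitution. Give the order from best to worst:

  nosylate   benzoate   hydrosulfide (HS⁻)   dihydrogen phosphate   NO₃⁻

nosylate > NO₃⁻ > dihydrogen phosphate > benzoate > hydrosulfide (HS⁻)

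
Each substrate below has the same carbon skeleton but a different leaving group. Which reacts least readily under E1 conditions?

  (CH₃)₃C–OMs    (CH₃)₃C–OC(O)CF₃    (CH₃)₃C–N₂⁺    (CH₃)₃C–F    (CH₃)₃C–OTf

With the same alkyl group throughout, only the leaving group differentiates the rates.
The more stable X⁻ (or X) is on its own — i.e. the weaker a base it is — the better a leaving group it makes.
(CH₃)₃C–N₂⁺ loses N₂: no meaningful conjugate acid; N₂ departs as an exceptionally stable neutral molecule
(CH₃)₃C–OTf loses OTf⁻: pKₐ(CF₃SO₃H (triflic acid)) ≈ -14
(CH₃)₃C–OMs loses OMs⁻: pKₐ(CH₃SO₃H (MsOH)) ≈ -1.9
(CH₃)₃C–OC(O)CF₃ loses CF₃COO⁻: pKₐ(CF₃COOH) ≈ 0.2
(CH₃)₃C–F loses F⁻: pKₐ(HF) ≈ 3.2

(CH₃)₃C–F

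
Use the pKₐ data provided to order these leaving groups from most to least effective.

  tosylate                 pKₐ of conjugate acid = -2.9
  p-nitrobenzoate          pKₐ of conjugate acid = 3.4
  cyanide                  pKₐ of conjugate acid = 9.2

tosylate > p-nitrobenzoate > cyanide

Lower conjugate-acid pKₐ ⇒ weaker base ⇒ better leaving group.
Sorting by the given values: tosylate (-2.9), p-nitrobenzoate (3.4), cyanide (9.2).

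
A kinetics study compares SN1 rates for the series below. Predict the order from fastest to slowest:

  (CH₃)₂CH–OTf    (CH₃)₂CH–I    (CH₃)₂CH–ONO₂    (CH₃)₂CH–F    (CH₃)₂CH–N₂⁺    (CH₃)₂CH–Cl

Identical carbon frameworks mean the comparison reduces to leaving-group quality.
The more stable X⁻ (or X) is on its own — i.e. the weaker a base it is — the better a leaving group it makes.
(CH₃)₂CH–N₂⁺ loses N₂: no meaningful conjugate acid; N₂ departs as an exceptionally stable neutral molecule
(CH₃)₂CH–OTf loses OTf⁻: pKₐ(CF₃SO₃H (triflic acid)) ≈ -14
(CH₃)₂CH–I loses I⁻: pKₐ(HI) ≈ -10
(CH₃)₂CH–Cl loses Cl⁻: pKₐ(HCl) ≈ -7
(CH₃)₂CH–ONO₂ loses NO₃⁻: pKₐ(HNO₃) ≈ -1.3
(CH₃)₂CH–F loses F⁻: pKₐ(HF) ≈ 3.2

(CH₃)₂CH–N₂⁺ > (CH₃)₂CH–OTf > (CH₃)₂CH–I > (CH₃)₂CH–Cl > (CH₃)₂CH–ONO₂ > (CH₃)₂CH–F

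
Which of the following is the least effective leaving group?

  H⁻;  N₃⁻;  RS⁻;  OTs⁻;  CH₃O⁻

OTs⁻: pKₐ(p-CH₃C₆H₄SO₃H (TsOH)) ≈ -2.8
N₃⁻: pKₐ(HN₃) ≈ 4.7
RS⁻: pKₐ(RSH (a thiol)) ≈ 10.5
CH₃O⁻: pKₐ(CH₃OH) ≈ 15.5
H⁻: pKₐ(H₂) ≈ 36

H⁻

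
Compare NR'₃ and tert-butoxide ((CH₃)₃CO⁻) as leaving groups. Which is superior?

NR'₃

NR'₃ is the better leaving group.
pKₐ(R'₃NH⁺) ≈ 10.7 versus pKₐ(t-BuOH) ≈ 18: NR'₃ is the much weaker base.
Neutral but still a fairly strong base; Hofmann-elimination LG.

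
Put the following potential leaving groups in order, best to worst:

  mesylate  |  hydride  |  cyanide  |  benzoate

Leaving-group ability tracks the stability of the departed species; conjugate-acid pKₐ is the usual yardstick (lower pKₐ → better LG).
mesylate: pKₐ(CH₃SO₃H (MsOH)) ≈ -1.9
benzoate: pKₐ(C₆H₅COOH) ≈ 4.2
cyanide: pKₐ(HCN) ≈ 9.2
hydride: pKₐ(H₂) ≈ 36

mesylate > benzoate > cyanide > hydride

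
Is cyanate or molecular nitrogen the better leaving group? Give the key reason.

molecular nitrogen

molecular nitrogen is the better leaving group.
N₂ is the ultimate leaving group — it departs as an exceptionally stable neutral molecule, whereas cyanate (pKₐ(HOCN) ≈ 3.5) is far more basic.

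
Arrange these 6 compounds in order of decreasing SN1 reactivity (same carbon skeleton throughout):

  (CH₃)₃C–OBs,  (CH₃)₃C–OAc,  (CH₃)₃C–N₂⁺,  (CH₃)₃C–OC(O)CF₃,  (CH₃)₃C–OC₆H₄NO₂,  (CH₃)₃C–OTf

With the same alkyl group throughout, only the leaving group differentiates the rates.
Rank by basicity of the departing species: weakest base leaves most easily.
(CH₃)₃C–N₂⁺ loses N₂: no meaningful conjugate acid; N₂ departs as an exceptionally stable neutral molecule
(CH₃)₃C–OTf loses OTf⁻: pKₐ(CF₃SO₃H (triflic acid)) ≈ -14
(CH₃)₃C–OBs loses OBs⁻: pKₐ(p-BrC₆H₄SO₃H) ≈ -2.8
(CH₃)₃C–OC(O)CF₃ loses CF₃COO⁻: pKₐ(CF₃COOH) ≈ 0.2
(CH₃)₃C–OAc loses AcO⁻: pKₐ(CH₃COOH) ≈ 4.8
(CH₃)₃C–OC₆H₄NO₂ loses p-O₂N–C₆H₄–O⁻: pKₐ(p-nitrophenol) ≈ 7.2

(CH₃)₃C–N₂⁺ > (CH₃)₃C–OTf > (CH₃)₃C–OBs > (CH₃)₃C–OC(O)CF₃ > (CH₃)₃C–OAc > (CH₃)₃C–OC₆H₄NO₂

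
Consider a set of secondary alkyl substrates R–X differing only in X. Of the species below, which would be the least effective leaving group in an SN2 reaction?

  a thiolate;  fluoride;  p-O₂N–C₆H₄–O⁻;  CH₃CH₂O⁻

CH₃CH₂O⁻

A good leaving group is a weak base: the lower the pKₐ of its conjugate acid, the more readily it departs.
fluoride: pKₐ(HF) ≈ 3.2
p-O₂N–C₆H₄–O⁻: pKₐ(p-nitrophenol) ≈ 7.2
a thiolate: pKₐ(RSH (a thiol)) ≈ 10.5
CH₃CH₂O⁻: pKₐ(CH₃CH₂OH) ≈ 16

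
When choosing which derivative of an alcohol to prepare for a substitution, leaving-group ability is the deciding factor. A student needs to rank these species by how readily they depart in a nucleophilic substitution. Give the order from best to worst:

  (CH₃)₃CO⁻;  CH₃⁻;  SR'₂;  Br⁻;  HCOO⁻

Br⁻ > SR'₂ > HCOO⁻ > (CH₃)₃CO⁻ > CH₃⁻

Rank by basicity of the departing species: weakest base leaves most easily.
Br⁻: pKₐ(HBr) ≈ -9 — weak base; good leaving group
SR'₂: pKₐ(R'₂SH⁺) ≈ -7
HCOO⁻: pKₐ(HCOOH) ≈ 3.8
(CH₃)₃CO⁻: pKₐ(t-BuOH) ≈ 18 — bulky, strongly basic alkoxide
CH₃⁻: pKₐ(CH₄) ≈ 48 — unstabilised carbanion; the worst conceivable leaving group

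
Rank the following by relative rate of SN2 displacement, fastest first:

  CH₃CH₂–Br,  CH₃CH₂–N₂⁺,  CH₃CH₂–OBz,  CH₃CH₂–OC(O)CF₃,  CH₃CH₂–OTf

CH₃CH₂–N₂⁺ > CH₃CH₂–OTf > CH₃CH₂–Br > CH₃CH₂–OC(O)CF₃ > CH₃CH₂–OBz

The skeletons are identical, so relative rate is governed entirely by leaving-group ability.
The more stable X⁻ (or X) is on its own — i.e. the weaker a base it is — the better a leaving group it makes.
CH₃CH₂–N₂⁺ loses N₂: no meaningful conjugate acid; N₂ departs as an exceptionally stable neutral molecule
CH₃CH₂–OTf loses OTf⁻: pKₐ(CF₃SO₃H (triflic acid)) ≈ -14
CH₃CH₂–Br loses Br⁻: pKₐ(HBr) ≈ -9
CH₃CH₂–OC(O)CF₃ loses CF₃COO⁻: pKₐ(CF₃COOH) ≈ 0.2
CH₃CH₂–OBz loses PhCOO⁻: pKₐ(C₆H₅COOH) ≈ 4.2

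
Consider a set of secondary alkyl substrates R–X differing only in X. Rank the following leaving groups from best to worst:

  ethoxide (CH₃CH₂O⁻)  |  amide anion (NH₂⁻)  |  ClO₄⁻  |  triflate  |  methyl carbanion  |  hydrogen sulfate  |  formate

triflate > ClO₄⁻ > hydrogen sulfate > formate > ethoxide (CH₃CH₂O⁻) > amide anion (NH₂⁻) > methyl carbanion

A good leaving group is a weak base: the lower the pKₐ of its conjugate acid, the more readily it departs.
triflate: pKₐ(CF₃SO₃H (triflic acid)) ≈ -14
ClO₄⁻: pKₐ(HClO₄) ≈ -10
hydrogen sulfate: pKₐ(H₂SO₄) ≈ -3
formate: pKₐ(HCOOH) ≈ 3.8
ethoxide (CH₃CH₂O⁻): pKₐ(CH₃CH₂OH) ≈ 16
amide anion (NH₂⁻): pKₐ(NH₃) ≈ 38
methyl carbanion: pKₐ(CH₄) ≈ 48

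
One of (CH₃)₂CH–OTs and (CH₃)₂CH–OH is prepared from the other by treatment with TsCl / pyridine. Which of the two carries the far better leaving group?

From (CH₃)₂CH–OH the departing group would be OH⁻ (pKₐ(H₂O) ≈ 15.7). Strong base; essentially never leaves without prior activation.
From (CH₃)₂CH–OTs the leaving group is OTs⁻ (pKₐ(p-CH₃C₆H₄SO₃H (TsOH)) ≈ -2.8). Resonance-delocalised arenesulfonate.
Treatment with TsCl / pyridine works by converting the hydroxyl into a tosylate, making (CH₃)₂CH–OTs enormously more reactive.

(CH₃)₂CH–OTs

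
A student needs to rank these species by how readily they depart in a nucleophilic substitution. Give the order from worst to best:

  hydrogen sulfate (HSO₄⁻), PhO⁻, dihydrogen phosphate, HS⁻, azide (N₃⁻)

A good leaving group is a weak base: the lower the pKₐ of its conjugate acid, the more readily it departs.
hydrogen sulfate (HSO₄⁻): pKₐ(H₂SO₄) ≈ -3
dihydrogen phosphate: pKₐ(H₃PO₄) ≈ 2.1
azide (N₃⁻): pKₐ(HN₃) ≈ 4.7
HS⁻: pKₐ(H₂S) ≈ 7
PhO⁻: pKₐ(C₆H₅OH (phenol)) ≈ 10
Reversing gives the worst-to-best order requested.

PhO⁻ < HS⁻ < azide (N₃⁻) < dihydrogen phosphate < hydrogen sulfate (HSO₄⁻)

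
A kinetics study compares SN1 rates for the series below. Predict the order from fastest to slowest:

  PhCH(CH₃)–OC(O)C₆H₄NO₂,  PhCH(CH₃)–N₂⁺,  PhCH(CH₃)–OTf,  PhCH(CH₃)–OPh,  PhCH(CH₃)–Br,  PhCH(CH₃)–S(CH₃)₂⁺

PhCH(CH₃)–N₂⁺ > PhCH(CH₃)–OTf > PhCH(CH₃)–Br > PhCH(CH₃)–S(CH₃)₂⁺ > PhCH(CH₃)–OC(O)C₆H₄NO₂ > PhCH(CH₃)–OPh

With the same alkyl group throughout, only the leaving group differentiates the rates.
The more stable X⁻ (or X) is on its own — i.e. the weaker a base it is — the better a leaving group it makes.
PhCH(CH₃)–N₂⁺ loses N₂: no meaningful conjugate acid; N₂ departs as an exceptionally stable neutral molecule
PhCH(CH₃)–OTf loses OTf⁻: pKₐ(CF₃SO₃H (triflic acid)) ≈ -14
PhCH(CH₃)–Br loses Br⁻: pKₐ(HBr) ≈ -9
PhCH(CH₃)–S(CH₃)₂⁺ loses SR'₂: pKₐ(R'₂SH⁺) ≈ -7
PhCH(CH₃)–OC(O)C₆H₄NO₂ loses p-O₂N–C₆H₄–COO⁻: pKₐ(p-nitrobenzoic acid) ≈ 3.4
PhCH(CH₃)–OPh loses PhO⁻: pKₐ(C₆H₅OH (phenol)) ≈ 10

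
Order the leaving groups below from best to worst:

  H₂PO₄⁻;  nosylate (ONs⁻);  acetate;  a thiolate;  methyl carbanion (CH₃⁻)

Leaving-group ability tracks the stability of the departed species; conjugate-acid pKₐ is the usual yardstick (lower pKₐ → better LG).
nosylate (ONs⁻): pKₐ(p-O₂NC₆H₄SO₃H) ≈ -3.5 — p-nitro group further stabilises the sulfonate
H₂PO₄⁻: pKₐ(H₃PO₄) ≈ 2.1 — moderate base; biological leaving group after further activation
acetate: pKₐ(CH₃COOH) ≈ 4.8
a thiolate: pKₐ(RSH (a thiol)) ≈ 10.5 — moderately basic; rarely leaves without activation
methyl carbanion (CH₃⁻): pKₐ(CH₄) ≈ 48 — unstabilised carbanion; the worst conceivable leaving group

nosylate (ONs⁻) > H₂PO₄⁻ > acetate > a thiolate > methyl carbanion (CH₃⁻)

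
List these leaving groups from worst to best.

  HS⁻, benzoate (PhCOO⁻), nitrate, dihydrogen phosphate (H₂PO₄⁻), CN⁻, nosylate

CN⁻ < HS⁻ < benzoate (PhCOO⁻) < dihydrogen phosphate (H₂PO₄⁻) < nitrate < nosylate

Rank by basicity of the departing species: weakest base leaves most easily.
nosylate: pKₐ(p-O₂NC₆H₄SO₃H) ≈ -3.5
nitrate: pKₐ(HNO₃) ≈ -1.3
dihydrogen phosphate (H₂PO₄⁻): pKₐ(H₃PO₄) ≈ 2.1
benzoate (PhCOO⁻): pKₐ(C₆H₅COOH) ≈ 4.2 — aryl carboxylate
HS⁻: pKₐ(H₂S) ≈ 7
CN⁻: pKₐ(HCN) ≈ 9.2
Reversing gives the worst-to-best order requested.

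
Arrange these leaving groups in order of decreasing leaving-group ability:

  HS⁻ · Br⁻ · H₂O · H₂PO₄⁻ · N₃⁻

The more stable X⁻ (or X) is on its own — i.e. the weaker a base it is — the better a leaving group it makes.
Br⁻: pKₐ(HBr) ≈ -9
H₂O: pKₐ(H₃O⁺) ≈ -1.7
H₂PO₄⁻: pKₐ(H₃PO₄) ≈ 2.1 — moderate base; biological leaving group after further activation
N₃⁻: pKₐ(HN₃) ≈ 4.7
HS⁻: pKₐ(H₂S) ≈ 7 — larger and more polarisable than the oxygen analogue

Br⁻ > H₂O > H₂PO₄⁻ > N₃⁻ > HS⁻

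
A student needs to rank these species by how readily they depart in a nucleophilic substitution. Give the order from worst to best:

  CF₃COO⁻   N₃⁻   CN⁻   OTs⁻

A good leaving group is a weak base: the lower the pKₐ of its conjugate acid, the more readily it departs.
OTs⁻: pKₐ(p-CH₃C₆H₄SO₃H (TsOH)) ≈ -2.8
CF₃COO⁻: pKₐ(CF₃COOH) ≈ 0.2
N₃⁻: pKₐ(HN₃) ≈ 4.7
CN⁻: pKₐ(HCN) ≈ 9.2
The question asks for worst first, so the sequence is read in increasing leaving-group ability.

CN⁻ < N₃⁻ < CF₃COO⁻ < OTs⁻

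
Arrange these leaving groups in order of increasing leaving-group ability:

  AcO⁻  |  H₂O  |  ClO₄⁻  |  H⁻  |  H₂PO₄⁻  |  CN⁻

A good leaving group is a weak base: the lower the pKₐ of its conjugate acid, the more readily it departs.
ClO₄⁻: pKₐ(HClO₄) ≈ -10 — extremely weak base; rarely used for safety reasons
H₂O: pKₐ(H₃O⁺) ≈ -1.7
H₂PO₄⁻: pKₐ(H₃PO₄) ≈ 2.1 — moderate base; biological leaving group after further activation
AcO⁻: pKₐ(CH₃COOH) ≈ 4.8
CN⁻: pKₐ(HCN) ≈ 9.2 — sp carbon stabilises the charge somewhat, but still a poor LG
H⁻: pKₐ(H₂) ≈ 36 — extremely strong base; leaves only in special hydride-transfer contexts
Reversing gives the worst-to-best order requested.

H⁻ < CN⁻ < AcO⁻ < H₂PO₄⁻ < H₂O < ClO₄⁻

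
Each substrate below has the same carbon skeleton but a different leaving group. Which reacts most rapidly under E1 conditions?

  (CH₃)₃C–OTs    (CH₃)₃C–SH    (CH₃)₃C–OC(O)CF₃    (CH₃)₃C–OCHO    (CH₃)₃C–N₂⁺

With the same alkyl group throughout, only the leaving group differentiates the rates.
Leaving-group ability tracks the stability of the departed species; conjugate-acid pKₐ is the usual yardstick (lower pKₐ → better LG).
(CH₃)₃C–N₂⁺ loses N₂: no meaningful conjugate acid; N₂ departs as an exceptionally stable neutral molecule
(CH₃)₃C–OTs loses OTs⁻: pKₐ(p-CH₃C₆H₄SO₃H (TsOH)) ≈ -2.8
(CH₃)₃C–OC(O)CF₃ loses CF₃COO⁻: pKₐ(CF₃COOH) ≈ 0.2
(CH₃)₃C–OCHO loses HCOO⁻: pKₐ(HCOOH) ≈ 3.8
(CH₃)₃C–SH loses HS⁻: pKₐ(H₂S) ≈ 7

(CH₃)₃C–N₂⁺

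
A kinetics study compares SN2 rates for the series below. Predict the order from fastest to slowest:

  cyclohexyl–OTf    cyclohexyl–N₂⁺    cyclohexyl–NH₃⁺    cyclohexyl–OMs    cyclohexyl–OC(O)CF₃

With the same alkyl group throughout, only the leaving group differentiates the rates.
The more stable X⁻ (or X) is on its own — i.e. the weaker a base it is — the better a leaving group it makes.
cyclohexyl–N₂⁺ loses N₂: no meaningful conjugate acid; N₂ departs as an exceptionally stable neutral molecule
cyclohexyl–OTf loses OTf⁻: pKₐ(CF₃SO₃H (triflic acid)) ≈ -14
cyclohexyl–OMs loses OMs⁻: pKₐ(CH₃SO₃H (MsOH)) ≈ -1.9
cyclohexyl–OC(O)CF₃ loses CF₃COO⁻: pKₐ(CF₃COOH) ≈ 0.2
cyclohexyl–NH₃⁺ loses NH₃: pKₐ(NH₄⁺) ≈ 9.2

cyclohexyl–N₂⁺ > cyclohexyl–OTf > cyclohexyl–OMs > cyclohexyl–OC(O)CF₃ > cyclohexyl–NH₃⁺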